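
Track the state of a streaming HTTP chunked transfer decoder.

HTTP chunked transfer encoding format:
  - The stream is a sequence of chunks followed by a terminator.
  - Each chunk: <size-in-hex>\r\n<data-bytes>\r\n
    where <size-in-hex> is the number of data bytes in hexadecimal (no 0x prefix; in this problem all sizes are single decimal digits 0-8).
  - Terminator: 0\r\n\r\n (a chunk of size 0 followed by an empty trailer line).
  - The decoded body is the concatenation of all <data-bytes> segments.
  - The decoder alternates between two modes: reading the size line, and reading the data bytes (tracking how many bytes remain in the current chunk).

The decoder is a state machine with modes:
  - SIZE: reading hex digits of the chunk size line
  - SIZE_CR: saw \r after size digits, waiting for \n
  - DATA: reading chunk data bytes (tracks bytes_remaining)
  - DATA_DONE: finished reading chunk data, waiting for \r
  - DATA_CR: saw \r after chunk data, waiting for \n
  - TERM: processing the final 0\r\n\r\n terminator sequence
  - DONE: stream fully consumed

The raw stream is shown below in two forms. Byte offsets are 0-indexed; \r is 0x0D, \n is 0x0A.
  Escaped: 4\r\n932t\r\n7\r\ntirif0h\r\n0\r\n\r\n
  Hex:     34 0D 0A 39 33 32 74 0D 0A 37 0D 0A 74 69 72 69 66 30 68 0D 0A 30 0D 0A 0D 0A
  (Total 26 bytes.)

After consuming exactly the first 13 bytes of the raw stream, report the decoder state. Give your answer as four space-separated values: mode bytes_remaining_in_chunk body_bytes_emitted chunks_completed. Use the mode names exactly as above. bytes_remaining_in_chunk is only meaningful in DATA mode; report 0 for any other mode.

Answer: DATA 6 5 1

Derivation:
Byte 0 = '4': mode=SIZE remaining=0 emitted=0 chunks_done=0
Byte 1 = 0x0D: mode=SIZE_CR remaining=0 emitted=0 chunks_done=0
Byte 2 = 0x0A: mode=DATA remaining=4 emitted=0 chunks_done=0
Byte 3 = '9': mode=DATA remaining=3 emitted=1 chunks_done=0
Byte 4 = '3': mode=DATA remaining=2 emitted=2 chunks_done=0
Byte 5 = '2': mode=DATA remaining=1 emitted=3 chunks_done=0
Byte 6 = 't': mode=DATA_DONE remaining=0 emitted=4 chunks_done=0
Byte 7 = 0x0D: mode=DATA_CR remaining=0 emitted=4 chunks_done=0
Byte 8 = 0x0A: mode=SIZE remaining=0 emitted=4 chunks_done=1
Byte 9 = '7': mode=SIZE remaining=0 emitted=4 chunks_done=1
Byte 10 = 0x0D: mode=SIZE_CR remaining=0 emitted=4 chunks_done=1
Byte 11 = 0x0A: mode=DATA remaining=7 emitted=4 chunks_done=1
Byte 12 = 't': mode=DATA remaining=6 emitted=5 chunks_done=1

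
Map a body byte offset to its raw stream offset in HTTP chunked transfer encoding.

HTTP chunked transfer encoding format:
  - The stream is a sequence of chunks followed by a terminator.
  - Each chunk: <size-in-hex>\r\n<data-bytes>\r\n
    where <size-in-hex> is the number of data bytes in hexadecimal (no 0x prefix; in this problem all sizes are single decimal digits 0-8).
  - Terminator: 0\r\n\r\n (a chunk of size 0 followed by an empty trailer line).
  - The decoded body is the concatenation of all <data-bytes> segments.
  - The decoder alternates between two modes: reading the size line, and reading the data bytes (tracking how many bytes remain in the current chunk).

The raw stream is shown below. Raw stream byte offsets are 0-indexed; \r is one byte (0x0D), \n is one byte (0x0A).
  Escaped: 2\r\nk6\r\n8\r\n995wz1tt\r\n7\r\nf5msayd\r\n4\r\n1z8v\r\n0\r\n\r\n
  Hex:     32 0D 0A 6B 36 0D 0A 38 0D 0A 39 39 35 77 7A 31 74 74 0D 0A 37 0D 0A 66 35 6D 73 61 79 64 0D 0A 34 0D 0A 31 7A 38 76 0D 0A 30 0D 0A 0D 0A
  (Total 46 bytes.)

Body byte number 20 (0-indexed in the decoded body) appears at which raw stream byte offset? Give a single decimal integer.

Answer: 38

Derivation:
Chunk 1: stream[0..1]='2' size=0x2=2, data at stream[3..5]='k6' -> body[0..2], body so far='k6'
Chunk 2: stream[7..8]='8' size=0x8=8, data at stream[10..18]='995wz1tt' -> body[2..10], body so far='k6995wz1tt'
Chunk 3: stream[20..21]='7' size=0x7=7, data at stream[23..30]='f5msayd' -> body[10..17], body so far='k6995wz1ttf5msayd'
Chunk 4: stream[32..33]='4' size=0x4=4, data at stream[35..39]='1z8v' -> body[17..21], body so far='k6995wz1ttf5msayd1z8v'
Chunk 5: stream[41..42]='0' size=0 (terminator). Final body='k6995wz1ttf5msayd1z8v' (21 bytes)
Body byte 20 at stream offset 38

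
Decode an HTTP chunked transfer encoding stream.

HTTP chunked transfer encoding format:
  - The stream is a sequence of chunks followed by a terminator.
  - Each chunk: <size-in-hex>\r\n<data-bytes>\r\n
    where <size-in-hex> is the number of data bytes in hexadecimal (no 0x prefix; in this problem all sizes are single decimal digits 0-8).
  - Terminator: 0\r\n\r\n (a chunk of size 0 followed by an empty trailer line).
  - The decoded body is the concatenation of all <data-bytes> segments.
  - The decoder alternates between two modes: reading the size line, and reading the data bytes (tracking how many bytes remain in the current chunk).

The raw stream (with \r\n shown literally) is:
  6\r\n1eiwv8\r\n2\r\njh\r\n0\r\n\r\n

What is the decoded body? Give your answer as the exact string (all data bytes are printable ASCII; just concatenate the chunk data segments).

Chunk 1: stream[0..1]='6' size=0x6=6, data at stream[3..9]='1eiwv8' -> body[0..6], body so far='1eiwv8'
Chunk 2: stream[11..12]='2' size=0x2=2, data at stream[14..16]='jh' -> body[6..8], body so far='1eiwv8jh'
Chunk 3: stream[18..19]='0' size=0 (terminator). Final body='1eiwv8jh' (8 bytes)

Answer: 1eiwv8jh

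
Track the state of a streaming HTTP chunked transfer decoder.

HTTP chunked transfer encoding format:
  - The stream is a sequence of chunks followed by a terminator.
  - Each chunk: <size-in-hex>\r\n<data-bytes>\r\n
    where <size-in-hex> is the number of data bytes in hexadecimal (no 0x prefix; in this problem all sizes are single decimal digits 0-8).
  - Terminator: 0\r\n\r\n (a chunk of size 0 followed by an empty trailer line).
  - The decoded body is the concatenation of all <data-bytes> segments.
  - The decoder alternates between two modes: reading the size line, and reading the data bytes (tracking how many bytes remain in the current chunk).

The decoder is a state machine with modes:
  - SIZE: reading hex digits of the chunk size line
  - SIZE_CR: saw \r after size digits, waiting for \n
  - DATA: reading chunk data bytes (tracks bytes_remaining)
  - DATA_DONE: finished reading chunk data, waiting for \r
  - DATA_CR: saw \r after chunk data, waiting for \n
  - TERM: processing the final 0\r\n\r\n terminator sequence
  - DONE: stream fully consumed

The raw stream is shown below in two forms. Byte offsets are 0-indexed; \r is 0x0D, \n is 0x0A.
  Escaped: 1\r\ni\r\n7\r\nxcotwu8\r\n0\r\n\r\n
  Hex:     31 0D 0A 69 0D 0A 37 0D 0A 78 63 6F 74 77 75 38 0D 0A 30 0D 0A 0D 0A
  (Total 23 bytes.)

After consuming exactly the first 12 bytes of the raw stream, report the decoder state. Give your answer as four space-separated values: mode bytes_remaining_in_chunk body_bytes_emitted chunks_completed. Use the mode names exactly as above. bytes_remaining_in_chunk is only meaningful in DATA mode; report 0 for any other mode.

Byte 0 = '1': mode=SIZE remaining=0 emitted=0 chunks_done=0
Byte 1 = 0x0D: mode=SIZE_CR remaining=0 emitted=0 chunks_done=0
Byte 2 = 0x0A: mode=DATA remaining=1 emitted=0 chunks_done=0
Byte 3 = 'i': mode=DATA_DONE remaining=0 emitted=1 chunks_done=0
Byte 4 = 0x0D: mode=DATA_CR remaining=0 emitted=1 chunks_done=0
Byte 5 = 0x0A: mode=SIZE remaining=0 emitted=1 chunks_done=1
Byte 6 = '7': mode=SIZE remaining=0 emitted=1 chunks_done=1
Byte 7 = 0x0D: mode=SIZE_CR remaining=0 emitted=1 chunks_done=1
Byte 8 = 0x0A: mode=DATA remaining=7 emitted=1 chunks_done=1
Byte 9 = 'x': mode=DATA remaining=6 emitted=2 chunks_done=1
Byte 10 = 'c': mode=DATA remaining=5 emitted=3 chunks_done=1
Byte 11 = 'o': mode=DATA remaining=4 emitted=4 chunks_done=1

Answer: DATA 4 4 1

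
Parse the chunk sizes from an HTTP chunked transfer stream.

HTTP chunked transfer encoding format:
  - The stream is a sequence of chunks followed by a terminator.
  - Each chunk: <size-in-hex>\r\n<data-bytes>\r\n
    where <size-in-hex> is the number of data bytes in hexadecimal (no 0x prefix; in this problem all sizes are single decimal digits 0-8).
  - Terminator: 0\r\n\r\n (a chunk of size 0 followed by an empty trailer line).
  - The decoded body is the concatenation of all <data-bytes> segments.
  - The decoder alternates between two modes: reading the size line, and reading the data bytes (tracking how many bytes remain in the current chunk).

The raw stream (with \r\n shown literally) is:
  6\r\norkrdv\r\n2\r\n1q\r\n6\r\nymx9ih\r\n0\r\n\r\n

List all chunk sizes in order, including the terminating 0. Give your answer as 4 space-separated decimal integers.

Chunk 1: stream[0..1]='6' size=0x6=6, data at stream[3..9]='orkrdv' -> body[0..6], body so far='orkrdv'
Chunk 2: stream[11..12]='2' size=0x2=2, data at stream[14..16]='1q' -> body[6..8], body so far='orkrdv1q'
Chunk 3: stream[18..19]='6' size=0x6=6, data at stream[21..27]='ymx9ih' -> body[8..14], body so far='orkrdv1qymx9ih'
Chunk 4: stream[29..30]='0' size=0 (terminator). Final body='orkrdv1qymx9ih' (14 bytes)

Answer: 6 2 6 0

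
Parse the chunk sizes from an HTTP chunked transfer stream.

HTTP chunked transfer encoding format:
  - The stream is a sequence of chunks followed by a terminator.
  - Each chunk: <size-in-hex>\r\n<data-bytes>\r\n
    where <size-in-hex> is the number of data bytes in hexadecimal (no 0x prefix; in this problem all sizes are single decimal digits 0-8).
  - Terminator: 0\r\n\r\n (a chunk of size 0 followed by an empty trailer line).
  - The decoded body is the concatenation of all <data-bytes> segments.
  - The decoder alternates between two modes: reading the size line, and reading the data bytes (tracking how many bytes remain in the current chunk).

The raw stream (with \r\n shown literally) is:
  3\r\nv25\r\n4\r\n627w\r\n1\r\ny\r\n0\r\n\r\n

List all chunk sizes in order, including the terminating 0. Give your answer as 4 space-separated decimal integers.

Chunk 1: stream[0..1]='3' size=0x3=3, data at stream[3..6]='v25' -> body[0..3], body so far='v25'
Chunk 2: stream[8..9]='4' size=0x4=4, data at stream[11..15]='627w' -> body[3..7], body so far='v25627w'
Chunk 3: stream[17..18]='1' size=0x1=1, data at stream[20..21]='y' -> body[7..8], body so far='v25627wy'
Chunk 4: stream[23..24]='0' size=0 (terminator). Final body='v25627wy' (8 bytes)

Answer: 3 4 1 0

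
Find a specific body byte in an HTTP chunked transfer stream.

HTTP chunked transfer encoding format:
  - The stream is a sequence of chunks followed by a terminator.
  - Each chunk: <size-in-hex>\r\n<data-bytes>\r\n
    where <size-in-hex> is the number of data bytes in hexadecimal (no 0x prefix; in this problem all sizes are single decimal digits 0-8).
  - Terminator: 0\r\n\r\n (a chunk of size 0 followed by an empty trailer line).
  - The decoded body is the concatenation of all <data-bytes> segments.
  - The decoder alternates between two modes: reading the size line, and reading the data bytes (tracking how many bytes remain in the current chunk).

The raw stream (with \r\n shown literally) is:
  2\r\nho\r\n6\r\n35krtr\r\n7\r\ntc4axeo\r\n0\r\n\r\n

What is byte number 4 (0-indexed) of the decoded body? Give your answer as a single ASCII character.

Chunk 1: stream[0..1]='2' size=0x2=2, data at stream[3..5]='ho' -> body[0..2], body so far='ho'
Chunk 2: stream[7..8]='6' size=0x6=6, data at stream[10..16]='35krtr' -> body[2..8], body so far='ho35krtr'
Chunk 3: stream[18..19]='7' size=0x7=7, data at stream[21..28]='tc4axeo' -> body[8..15], body so far='ho35krtrtc4axeo'
Chunk 4: stream[30..31]='0' size=0 (terminator). Final body='ho35krtrtc4axeo' (15 bytes)
Body byte 4 = 'k'

Answer: k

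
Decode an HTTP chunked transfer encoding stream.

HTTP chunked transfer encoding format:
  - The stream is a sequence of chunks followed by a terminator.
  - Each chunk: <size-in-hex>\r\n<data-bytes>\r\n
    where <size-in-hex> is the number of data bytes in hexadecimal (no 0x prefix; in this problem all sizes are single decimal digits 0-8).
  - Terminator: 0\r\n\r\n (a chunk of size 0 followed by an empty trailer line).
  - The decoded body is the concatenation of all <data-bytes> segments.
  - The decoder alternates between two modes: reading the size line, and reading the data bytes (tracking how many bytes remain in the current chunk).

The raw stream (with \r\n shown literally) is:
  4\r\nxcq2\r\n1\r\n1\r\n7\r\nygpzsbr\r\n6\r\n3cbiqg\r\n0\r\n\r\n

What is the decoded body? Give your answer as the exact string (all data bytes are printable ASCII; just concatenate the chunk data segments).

Answer: xcq21ygpzsbr3cbiqg

Derivation:
Chunk 1: stream[0..1]='4' size=0x4=4, data at stream[3..7]='xcq2' -> body[0..4], body so far='xcq2'
Chunk 2: stream[9..10]='1' size=0x1=1, data at stream[12..13]='1' -> body[4..5], body so far='xcq21'
Chunk 3: stream[15..16]='7' size=0x7=7, data at stream[18..25]='ygpzsbr' -> body[5..12], body so far='xcq21ygpzsbr'
Chunk 4: stream[27..28]='6' size=0x6=6, data at stream[30..36]='3cbiqg' -> body[12..18], body so far='xcq21ygpzsbr3cbiqg'
Chunk 5: stream[38..39]='0' size=0 (terminator). Final body='xcq21ygpzsbr3cbiqg' (18 bytes)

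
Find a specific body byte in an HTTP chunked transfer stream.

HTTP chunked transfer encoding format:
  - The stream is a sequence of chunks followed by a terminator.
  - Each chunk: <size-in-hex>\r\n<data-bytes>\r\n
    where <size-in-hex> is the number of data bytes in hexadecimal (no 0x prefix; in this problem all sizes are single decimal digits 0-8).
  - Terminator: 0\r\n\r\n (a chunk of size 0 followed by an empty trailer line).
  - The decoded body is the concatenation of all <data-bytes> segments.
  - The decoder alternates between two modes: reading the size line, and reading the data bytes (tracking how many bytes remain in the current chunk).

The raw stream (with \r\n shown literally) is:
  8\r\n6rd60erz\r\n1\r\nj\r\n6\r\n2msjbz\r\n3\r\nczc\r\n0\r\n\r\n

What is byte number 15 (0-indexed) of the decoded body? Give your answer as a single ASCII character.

Chunk 1: stream[0..1]='8' size=0x8=8, data at stream[3..11]='6rd60erz' -> body[0..8], body so far='6rd60erz'
Chunk 2: stream[13..14]='1' size=0x1=1, data at stream[16..17]='j' -> body[8..9], body so far='6rd60erzj'
Chunk 3: stream[19..20]='6' size=0x6=6, data at stream[22..28]='2msjbz' -> body[9..15], body so far='6rd60erzj2msjbz'
Chunk 4: stream[30..31]='3' size=0x3=3, data at stream[33..36]='czc' -> body[15..18], body so far='6rd60erzj2msjbzczc'
Chunk 5: stream[38..39]='0' size=0 (terminator). Final body='6rd60erzj2msjbzczc' (18 bytes)
Body byte 15 = 'c'

Answer: c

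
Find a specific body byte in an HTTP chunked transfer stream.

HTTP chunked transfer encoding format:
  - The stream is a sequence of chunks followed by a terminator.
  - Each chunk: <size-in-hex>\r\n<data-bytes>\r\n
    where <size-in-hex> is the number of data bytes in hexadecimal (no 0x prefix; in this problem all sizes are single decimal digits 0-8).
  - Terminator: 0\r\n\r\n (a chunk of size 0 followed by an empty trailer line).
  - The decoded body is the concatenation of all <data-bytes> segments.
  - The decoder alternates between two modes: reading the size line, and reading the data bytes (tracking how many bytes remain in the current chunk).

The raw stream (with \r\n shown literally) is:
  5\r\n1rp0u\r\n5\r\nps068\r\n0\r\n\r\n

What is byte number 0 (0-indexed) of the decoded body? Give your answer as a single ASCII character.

Chunk 1: stream[0..1]='5' size=0x5=5, data at stream[3..8]='1rp0u' -> body[0..5], body so far='1rp0u'
Chunk 2: stream[10..11]='5' size=0x5=5, data at stream[13..18]='ps068' -> body[5..10], body so far='1rp0ups068'
Chunk 3: stream[20..21]='0' size=0 (terminator). Final body='1rp0ups068' (10 bytes)
Body byte 0 = '1'

Answer: 1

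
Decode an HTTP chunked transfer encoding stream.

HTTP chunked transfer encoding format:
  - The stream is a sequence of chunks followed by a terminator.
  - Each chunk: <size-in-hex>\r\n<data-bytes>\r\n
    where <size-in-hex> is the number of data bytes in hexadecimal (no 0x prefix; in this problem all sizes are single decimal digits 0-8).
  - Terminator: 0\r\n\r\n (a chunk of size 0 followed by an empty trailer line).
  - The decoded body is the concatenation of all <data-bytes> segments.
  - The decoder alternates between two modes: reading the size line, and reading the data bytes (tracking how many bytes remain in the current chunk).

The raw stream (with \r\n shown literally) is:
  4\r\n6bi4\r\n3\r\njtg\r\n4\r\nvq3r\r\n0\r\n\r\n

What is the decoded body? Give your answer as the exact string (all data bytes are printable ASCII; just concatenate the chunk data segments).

Answer: 6bi4jtgvq3r

Derivation:
Chunk 1: stream[0..1]='4' size=0x4=4, data at stream[3..7]='6bi4' -> body[0..4], body so far='6bi4'
Chunk 2: stream[9..10]='3' size=0x3=3, data at stream[12..15]='jtg' -> body[4..7], body so far='6bi4jtg'
Chunk 3: stream[17..18]='4' size=0x4=4, data at stream[20..24]='vq3r' -> body[7..11], body so far='6bi4jtgvq3r'
Chunk 4: stream[26..27]='0' size=0 (terminator). Final body='6bi4jtgvq3r' (11 bytes)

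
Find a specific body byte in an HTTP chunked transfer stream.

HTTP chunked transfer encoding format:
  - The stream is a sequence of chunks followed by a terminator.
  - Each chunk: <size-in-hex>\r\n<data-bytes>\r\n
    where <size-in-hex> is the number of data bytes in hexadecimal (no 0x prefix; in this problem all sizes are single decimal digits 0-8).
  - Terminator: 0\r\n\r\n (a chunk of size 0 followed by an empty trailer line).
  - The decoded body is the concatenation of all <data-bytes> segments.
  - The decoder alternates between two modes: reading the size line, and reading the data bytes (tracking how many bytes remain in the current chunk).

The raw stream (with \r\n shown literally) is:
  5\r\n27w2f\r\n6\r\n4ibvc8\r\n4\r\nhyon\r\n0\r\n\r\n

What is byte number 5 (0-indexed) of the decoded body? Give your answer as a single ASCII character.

Answer: 4

Derivation:
Chunk 1: stream[0..1]='5' size=0x5=5, data at stream[3..8]='27w2f' -> body[0..5], body so far='27w2f'
Chunk 2: stream[10..11]='6' size=0x6=6, data at stream[13..19]='4ibvc8' -> body[5..11], body so far='27w2f4ibvc8'
Chunk 3: stream[21..22]='4' size=0x4=4, data at stream[24..28]='hyon' -> body[11..15], body so far='27w2f4ibvc8hyon'
Chunk 4: stream[30..31]='0' size=0 (terminator). Final body='27w2f4ibvc8hyon' (15 bytes)
Body byte 5 = '4'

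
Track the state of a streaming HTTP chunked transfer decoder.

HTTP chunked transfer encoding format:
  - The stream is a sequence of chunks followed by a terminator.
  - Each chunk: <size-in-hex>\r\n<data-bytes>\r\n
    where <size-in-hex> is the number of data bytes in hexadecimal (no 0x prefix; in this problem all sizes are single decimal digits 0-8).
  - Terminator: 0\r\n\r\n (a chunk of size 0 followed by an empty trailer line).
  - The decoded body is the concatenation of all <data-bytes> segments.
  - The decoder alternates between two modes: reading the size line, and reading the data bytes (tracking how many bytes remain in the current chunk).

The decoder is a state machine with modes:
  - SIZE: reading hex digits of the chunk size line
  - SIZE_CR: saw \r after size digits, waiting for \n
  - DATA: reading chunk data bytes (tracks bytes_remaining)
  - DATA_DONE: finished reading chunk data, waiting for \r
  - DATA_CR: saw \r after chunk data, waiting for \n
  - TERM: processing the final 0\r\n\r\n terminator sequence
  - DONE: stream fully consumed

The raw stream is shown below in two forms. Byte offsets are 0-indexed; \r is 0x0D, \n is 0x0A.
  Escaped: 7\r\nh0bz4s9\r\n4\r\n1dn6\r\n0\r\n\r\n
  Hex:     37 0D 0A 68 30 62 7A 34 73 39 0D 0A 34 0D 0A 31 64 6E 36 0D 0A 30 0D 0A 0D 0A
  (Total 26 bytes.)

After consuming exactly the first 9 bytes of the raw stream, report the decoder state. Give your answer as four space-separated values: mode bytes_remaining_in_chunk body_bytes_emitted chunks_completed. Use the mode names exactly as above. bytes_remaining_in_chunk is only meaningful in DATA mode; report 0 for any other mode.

Answer: DATA 1 6 0

Derivation:
Byte 0 = '7': mode=SIZE remaining=0 emitted=0 chunks_done=0
Byte 1 = 0x0D: mode=SIZE_CR remaining=0 emitted=0 chunks_done=0
Byte 2 = 0x0A: mode=DATA remaining=7 emitted=0 chunks_done=0
Byte 3 = 'h': mode=DATA remaining=6 emitted=1 chunks_done=0
Byte 4 = '0': mode=DATA remaining=5 emitted=2 chunks_done=0
Byte 5 = 'b': mode=DATA remaining=4 emitted=3 chunks_done=0
Byte 6 = 'z': mode=DATA remaining=3 emitted=4 chunks_done=0
Byte 7 = '4': mode=DATA remaining=2 emitted=5 chunks_done=0
Byte 8 = 's': mode=DATA remaining=1 emitted=6 chunks_done=0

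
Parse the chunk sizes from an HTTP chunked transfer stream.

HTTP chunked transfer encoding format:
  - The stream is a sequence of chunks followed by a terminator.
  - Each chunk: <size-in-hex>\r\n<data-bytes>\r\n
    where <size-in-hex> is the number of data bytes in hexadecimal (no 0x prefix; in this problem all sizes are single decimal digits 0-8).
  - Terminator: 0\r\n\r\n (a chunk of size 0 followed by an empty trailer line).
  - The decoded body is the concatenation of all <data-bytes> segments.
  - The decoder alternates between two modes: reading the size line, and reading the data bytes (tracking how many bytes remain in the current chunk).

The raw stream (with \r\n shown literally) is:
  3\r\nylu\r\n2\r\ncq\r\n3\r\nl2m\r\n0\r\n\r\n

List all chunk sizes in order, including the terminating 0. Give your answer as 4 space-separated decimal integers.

Chunk 1: stream[0..1]='3' size=0x3=3, data at stream[3..6]='ylu' -> body[0..3], body so far='ylu'
Chunk 2: stream[8..9]='2' size=0x2=2, data at stream[11..13]='cq' -> body[3..5], body so far='ylucq'
Chunk 3: stream[15..16]='3' size=0x3=3, data at stream[18..21]='l2m' -> body[5..8], body so far='ylucql2m'
Chunk 4: stream[23..24]='0' size=0 (terminator). Final body='ylucql2m' (8 bytes)

Answer: 3 2 3 0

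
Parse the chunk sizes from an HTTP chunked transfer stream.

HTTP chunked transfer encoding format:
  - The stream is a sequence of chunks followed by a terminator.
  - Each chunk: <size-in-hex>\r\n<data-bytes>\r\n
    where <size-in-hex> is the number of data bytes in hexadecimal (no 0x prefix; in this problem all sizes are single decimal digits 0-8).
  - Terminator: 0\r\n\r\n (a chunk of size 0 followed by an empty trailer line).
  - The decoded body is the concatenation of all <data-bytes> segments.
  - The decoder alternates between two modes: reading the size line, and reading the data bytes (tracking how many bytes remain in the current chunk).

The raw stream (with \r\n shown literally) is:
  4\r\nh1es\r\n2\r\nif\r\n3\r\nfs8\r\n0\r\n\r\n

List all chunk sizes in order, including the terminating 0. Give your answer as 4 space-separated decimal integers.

Answer: 4 2 3 0

Derivation:
Chunk 1: stream[0..1]='4' size=0x4=4, data at stream[3..7]='h1es' -> body[0..4], body so far='h1es'
Chunk 2: stream[9..10]='2' size=0x2=2, data at stream[12..14]='if' -> body[4..6], body so far='h1esif'
Chunk 3: stream[16..17]='3' size=0x3=3, data at stream[19..22]='fs8' -> body[6..9], body so far='h1esiffs8'
Chunk 4: stream[24..25]='0' size=0 (terminator). Final body='h1esiffs8' (9 bytes)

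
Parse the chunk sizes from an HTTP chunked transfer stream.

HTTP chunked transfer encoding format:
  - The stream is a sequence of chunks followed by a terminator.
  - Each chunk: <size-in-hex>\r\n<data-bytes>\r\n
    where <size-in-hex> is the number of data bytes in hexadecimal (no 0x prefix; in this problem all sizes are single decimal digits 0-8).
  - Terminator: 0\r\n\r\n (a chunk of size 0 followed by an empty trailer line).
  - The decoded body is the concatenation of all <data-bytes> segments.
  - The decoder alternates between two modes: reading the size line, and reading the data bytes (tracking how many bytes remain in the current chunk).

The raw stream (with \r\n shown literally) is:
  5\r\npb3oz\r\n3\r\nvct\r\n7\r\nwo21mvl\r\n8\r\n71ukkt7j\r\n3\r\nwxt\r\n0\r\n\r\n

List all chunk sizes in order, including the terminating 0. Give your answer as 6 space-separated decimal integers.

Answer: 5 3 7 8 3 0

Derivation:
Chunk 1: stream[0..1]='5' size=0x5=5, data at stream[3..8]='pb3oz' -> body[0..5], body so far='pb3oz'
Chunk 2: stream[10..11]='3' size=0x3=3, data at stream[13..16]='vct' -> body[5..8], body so far='pb3ozvct'
Chunk 3: stream[18..19]='7' size=0x7=7, data at stream[21..28]='wo21mvl' -> body[8..15], body so far='pb3ozvctwo21mvl'
Chunk 4: stream[30..31]='8' size=0x8=8, data at stream[33..41]='71ukkt7j' -> body[15..23], body so far='pb3ozvctwo21mvl71ukkt7j'
Chunk 5: stream[43..44]='3' size=0x3=3, data at stream[46..49]='wxt' -> body[23..26], body so far='pb3ozvctwo21mvl71ukkt7jwxt'
Chunk 6: stream[51..52]='0' size=0 (terminator). Final body='pb3ozvctwo21mvl71ukkt7jwxt' (26 bytes)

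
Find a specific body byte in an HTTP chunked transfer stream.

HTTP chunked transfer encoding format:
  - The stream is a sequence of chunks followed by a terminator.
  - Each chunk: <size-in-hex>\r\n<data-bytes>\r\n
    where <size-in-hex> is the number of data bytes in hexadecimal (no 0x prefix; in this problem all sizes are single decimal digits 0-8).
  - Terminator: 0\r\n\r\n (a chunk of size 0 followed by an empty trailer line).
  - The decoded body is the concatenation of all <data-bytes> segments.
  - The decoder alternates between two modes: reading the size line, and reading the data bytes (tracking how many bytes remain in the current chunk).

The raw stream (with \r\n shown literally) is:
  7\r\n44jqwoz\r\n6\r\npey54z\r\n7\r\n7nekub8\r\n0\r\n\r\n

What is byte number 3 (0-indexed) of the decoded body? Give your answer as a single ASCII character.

Answer: q

Derivation:
Chunk 1: stream[0..1]='7' size=0x7=7, data at stream[3..10]='44jqwoz' -> body[0..7], body so far='44jqwoz'
Chunk 2: stream[12..13]='6' size=0x6=6, data at stream[15..21]='pey54z' -> body[7..13], body so far='44jqwozpey54z'
Chunk 3: stream[23..24]='7' size=0x7=7, data at stream[26..33]='7nekub8' -> body[13..20], body so far='44jqwozpey54z7nekub8'
Chunk 4: stream[35..36]='0' size=0 (terminator). Final body='44jqwozpey54z7nekub8' (20 bytes)
Body byte 3 = 'q'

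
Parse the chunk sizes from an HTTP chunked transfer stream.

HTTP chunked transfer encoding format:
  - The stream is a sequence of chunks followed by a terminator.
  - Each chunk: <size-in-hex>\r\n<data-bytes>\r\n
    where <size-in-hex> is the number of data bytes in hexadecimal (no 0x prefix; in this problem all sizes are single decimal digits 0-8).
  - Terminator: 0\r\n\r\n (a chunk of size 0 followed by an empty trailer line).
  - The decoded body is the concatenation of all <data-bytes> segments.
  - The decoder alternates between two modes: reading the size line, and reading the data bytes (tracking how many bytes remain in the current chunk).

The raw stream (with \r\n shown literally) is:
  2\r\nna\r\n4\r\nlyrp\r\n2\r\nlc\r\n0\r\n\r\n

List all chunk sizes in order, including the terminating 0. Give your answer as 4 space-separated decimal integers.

Answer: 2 4 2 0

Derivation:
Chunk 1: stream[0..1]='2' size=0x2=2, data at stream[3..5]='na' -> body[0..2], body so far='na'
Chunk 2: stream[7..8]='4' size=0x4=4, data at stream[10..14]='lyrp' -> body[2..6], body so far='nalyrp'
Chunk 3: stream[16..17]='2' size=0x2=2, data at stream[19..21]='lc' -> body[6..8], body so far='nalyrplc'
Chunk 4: stream[23..24]='0' size=0 (terminator). Final body='nalyrplc' (8 bytes)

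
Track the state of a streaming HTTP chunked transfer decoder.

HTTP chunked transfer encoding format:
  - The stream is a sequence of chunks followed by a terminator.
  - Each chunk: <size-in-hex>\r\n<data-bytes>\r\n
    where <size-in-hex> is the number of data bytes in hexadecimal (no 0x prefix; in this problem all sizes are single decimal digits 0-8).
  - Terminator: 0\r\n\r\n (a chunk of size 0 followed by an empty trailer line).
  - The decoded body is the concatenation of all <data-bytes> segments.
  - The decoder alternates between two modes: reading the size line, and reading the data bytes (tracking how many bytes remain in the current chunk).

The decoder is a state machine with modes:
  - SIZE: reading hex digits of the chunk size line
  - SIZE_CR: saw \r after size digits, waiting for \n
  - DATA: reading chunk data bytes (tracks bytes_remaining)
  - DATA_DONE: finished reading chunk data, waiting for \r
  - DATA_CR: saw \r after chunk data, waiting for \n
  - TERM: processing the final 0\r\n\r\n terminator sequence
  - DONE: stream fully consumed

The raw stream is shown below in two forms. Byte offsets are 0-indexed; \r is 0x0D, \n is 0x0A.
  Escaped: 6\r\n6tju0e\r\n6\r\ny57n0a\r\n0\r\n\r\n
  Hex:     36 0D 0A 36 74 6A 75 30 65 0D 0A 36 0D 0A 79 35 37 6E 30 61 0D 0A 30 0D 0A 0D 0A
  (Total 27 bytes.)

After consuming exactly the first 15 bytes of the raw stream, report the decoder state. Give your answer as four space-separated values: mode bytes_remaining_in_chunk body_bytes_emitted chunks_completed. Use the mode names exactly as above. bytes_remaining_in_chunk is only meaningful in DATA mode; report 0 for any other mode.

Answer: DATA 5 7 1

Derivation:
Byte 0 = '6': mode=SIZE remaining=0 emitted=0 chunks_done=0
Byte 1 = 0x0D: mode=SIZE_CR remaining=0 emitted=0 chunks_done=0
Byte 2 = 0x0A: mode=DATA remaining=6 emitted=0 chunks_done=0
Byte 3 = '6': mode=DATA remaining=5 emitted=1 chunks_done=0
Byte 4 = 't': mode=DATA remaining=4 emitted=2 chunks_done=0
Byte 5 = 'j': mode=DATA remaining=3 emitted=3 chunks_done=0
Byte 6 = 'u': mode=DATA remaining=2 emitted=4 chunks_done=0
Byte 7 = '0': mode=DATA remaining=1 emitted=5 chunks_done=0
Byte 8 = 'e': mode=DATA_DONE remaining=0 emitted=6 chunks_done=0
Byte 9 = 0x0D: mode=DATA_CR remaining=0 emitted=6 chunks_done=0
Byte 10 = 0x0A: mode=SIZE remaining=0 emitted=6 chunks_done=1
Byte 11 = '6': mode=SIZE remaining=0 emitted=6 chunks_done=1
Byte 12 = 0x0D: mode=SIZE_CR remaining=0 emitted=6 chunks_done=1
Byte 13 = 0x0A: mode=DATA remaining=6 emitted=6 chunks_done=1
Byte 14 = 'y': mode=DATA remaining=5 emitted=7 chunks_done=1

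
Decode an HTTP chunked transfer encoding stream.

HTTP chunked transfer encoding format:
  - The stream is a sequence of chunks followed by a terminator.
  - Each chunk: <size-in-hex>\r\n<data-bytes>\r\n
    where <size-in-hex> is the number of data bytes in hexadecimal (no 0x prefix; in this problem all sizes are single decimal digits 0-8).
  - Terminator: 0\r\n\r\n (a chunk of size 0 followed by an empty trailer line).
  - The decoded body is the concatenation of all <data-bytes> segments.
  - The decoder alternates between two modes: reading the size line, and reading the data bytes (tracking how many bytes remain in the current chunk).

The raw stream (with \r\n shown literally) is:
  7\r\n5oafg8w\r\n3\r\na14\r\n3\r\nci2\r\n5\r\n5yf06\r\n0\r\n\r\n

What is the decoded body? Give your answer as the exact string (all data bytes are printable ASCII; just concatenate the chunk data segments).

Chunk 1: stream[0..1]='7' size=0x7=7, data at stream[3..10]='5oafg8w' -> body[0..7], body so far='5oafg8w'
Chunk 2: stream[12..13]='3' size=0x3=3, data at stream[15..18]='a14' -> body[7..10], body so far='5oafg8wa14'
Chunk 3: stream[20..21]='3' size=0x3=3, data at stream[23..26]='ci2' -> body[10..13], body so far='5oafg8wa14ci2'
Chunk 4: stream[28..29]='5' size=0x5=5, data at stream[31..36]='5yf06' -> body[13..18], body so far='5oafg8wa14ci25yf06'
Chunk 5: stream[38..39]='0' size=0 (terminator). Final body='5oafg8wa14ci25yf06' (18 bytes)

Answer: 5oafg8wa14ci25yf06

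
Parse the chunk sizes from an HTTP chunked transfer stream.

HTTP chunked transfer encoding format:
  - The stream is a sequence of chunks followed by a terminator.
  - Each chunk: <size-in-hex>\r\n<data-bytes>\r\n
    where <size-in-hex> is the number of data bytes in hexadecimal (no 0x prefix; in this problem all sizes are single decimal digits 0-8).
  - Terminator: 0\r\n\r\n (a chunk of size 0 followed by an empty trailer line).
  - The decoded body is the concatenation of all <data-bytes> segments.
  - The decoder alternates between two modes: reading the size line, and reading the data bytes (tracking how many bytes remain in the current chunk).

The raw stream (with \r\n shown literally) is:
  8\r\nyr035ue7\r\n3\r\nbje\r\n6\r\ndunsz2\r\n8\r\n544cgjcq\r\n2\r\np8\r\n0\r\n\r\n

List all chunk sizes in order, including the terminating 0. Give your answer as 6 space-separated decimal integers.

Answer: 8 3 6 8 2 0

Derivation:
Chunk 1: stream[0..1]='8' size=0x8=8, data at stream[3..11]='yr035ue7' -> body[0..8], body so far='yr035ue7'
Chunk 2: stream[13..14]='3' size=0x3=3, data at stream[16..19]='bje' -> body[8..11], body so far='yr035ue7bje'
Chunk 3: stream[21..22]='6' size=0x6=6, data at stream[24..30]='dunsz2' -> body[11..17], body so far='yr035ue7bjedunsz2'
Chunk 4: stream[32..33]='8' size=0x8=8, data at stream[35..43]='544cgjcq' -> body[17..25], body so far='yr035ue7bjedunsz2544cgjcq'
Chunk 5: stream[45..46]='2' size=0x2=2, data at stream[48..50]='p8' -> body[25..27], body so far='yr035ue7bjedunsz2544cgjcqp8'
Chunk 6: stream[52..53]='0' size=0 (terminator). Final body='yr035ue7bjedunsz2544cgjcqp8' (27 bytes)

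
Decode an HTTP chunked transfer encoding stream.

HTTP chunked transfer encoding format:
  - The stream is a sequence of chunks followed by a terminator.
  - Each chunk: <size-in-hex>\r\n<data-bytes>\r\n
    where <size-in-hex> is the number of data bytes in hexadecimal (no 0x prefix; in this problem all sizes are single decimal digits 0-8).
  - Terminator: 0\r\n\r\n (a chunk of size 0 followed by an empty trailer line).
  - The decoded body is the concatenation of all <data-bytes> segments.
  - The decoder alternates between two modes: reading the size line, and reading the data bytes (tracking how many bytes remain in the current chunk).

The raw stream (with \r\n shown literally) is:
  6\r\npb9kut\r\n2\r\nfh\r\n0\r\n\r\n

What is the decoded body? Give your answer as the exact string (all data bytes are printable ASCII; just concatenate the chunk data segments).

Answer: pb9kutfh

Derivation:
Chunk 1: stream[0..1]='6' size=0x6=6, data at stream[3..9]='pb9kut' -> body[0..6], body so far='pb9kut'
Chunk 2: stream[11..12]='2' size=0x2=2, data at stream[14..16]='fh' -> body[6..8], body so far='pb9kutfh'
Chunk 3: stream[18..19]='0' size=0 (terminator). Final body='pb9kutfh' (8 bytes)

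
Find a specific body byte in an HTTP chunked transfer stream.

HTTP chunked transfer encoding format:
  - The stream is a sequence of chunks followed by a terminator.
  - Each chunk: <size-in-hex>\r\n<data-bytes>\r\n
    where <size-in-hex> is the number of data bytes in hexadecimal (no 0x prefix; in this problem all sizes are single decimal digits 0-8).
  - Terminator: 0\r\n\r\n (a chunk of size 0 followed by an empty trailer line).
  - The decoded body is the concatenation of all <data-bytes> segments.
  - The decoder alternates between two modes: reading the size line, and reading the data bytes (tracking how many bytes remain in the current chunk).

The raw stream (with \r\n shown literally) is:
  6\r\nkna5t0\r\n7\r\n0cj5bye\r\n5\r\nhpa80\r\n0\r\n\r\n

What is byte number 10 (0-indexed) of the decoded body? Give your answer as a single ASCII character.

Chunk 1: stream[0..1]='6' size=0x6=6, data at stream[3..9]='kna5t0' -> body[0..6], body so far='kna5t0'
Chunk 2: stream[11..12]='7' size=0x7=7, data at stream[14..21]='0cj5bye' -> body[6..13], body so far='kna5t00cj5bye'
Chunk 3: stream[23..24]='5' size=0x5=5, data at stream[26..31]='hpa80' -> body[13..18], body so far='kna5t00cj5byehpa80'
Chunk 4: stream[33..34]='0' size=0 (terminator). Final body='kna5t00cj5byehpa80' (18 bytes)
Body byte 10 = 'b'

Answer: b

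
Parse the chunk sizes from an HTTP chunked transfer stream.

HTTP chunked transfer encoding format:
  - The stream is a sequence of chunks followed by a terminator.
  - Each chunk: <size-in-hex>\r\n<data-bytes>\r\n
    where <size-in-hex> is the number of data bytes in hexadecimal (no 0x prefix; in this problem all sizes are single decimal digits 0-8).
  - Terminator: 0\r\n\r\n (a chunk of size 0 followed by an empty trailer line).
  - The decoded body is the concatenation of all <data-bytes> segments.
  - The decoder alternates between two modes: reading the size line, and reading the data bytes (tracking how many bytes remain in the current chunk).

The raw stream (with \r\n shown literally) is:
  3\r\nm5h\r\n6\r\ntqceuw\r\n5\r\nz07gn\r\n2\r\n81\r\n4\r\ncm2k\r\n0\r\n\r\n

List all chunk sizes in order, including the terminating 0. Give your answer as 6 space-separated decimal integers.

Chunk 1: stream[0..1]='3' size=0x3=3, data at stream[3..6]='m5h' -> body[0..3], body so far='m5h'
Chunk 2: stream[8..9]='6' size=0x6=6, data at stream[11..17]='tqceuw' -> body[3..9], body so far='m5htqceuw'
Chunk 3: stream[19..20]='5' size=0x5=5, data at stream[22..27]='z07gn' -> body[9..14], body so far='m5htqceuwz07gn'
Chunk 4: stream[29..30]='2' size=0x2=2, data at stream[32..34]='81' -> body[14..16], body so far='m5htqceuwz07gn81'
Chunk 5: stream[36..37]='4' size=0x4=4, data at stream[39..43]='cm2k' -> body[16..20], body so far='m5htqceuwz07gn81cm2k'
Chunk 6: stream[45..46]='0' size=0 (terminator). Final body='m5htqceuwz07gn81cm2k' (20 bytes)

Answer: 3 6 5 2 4 0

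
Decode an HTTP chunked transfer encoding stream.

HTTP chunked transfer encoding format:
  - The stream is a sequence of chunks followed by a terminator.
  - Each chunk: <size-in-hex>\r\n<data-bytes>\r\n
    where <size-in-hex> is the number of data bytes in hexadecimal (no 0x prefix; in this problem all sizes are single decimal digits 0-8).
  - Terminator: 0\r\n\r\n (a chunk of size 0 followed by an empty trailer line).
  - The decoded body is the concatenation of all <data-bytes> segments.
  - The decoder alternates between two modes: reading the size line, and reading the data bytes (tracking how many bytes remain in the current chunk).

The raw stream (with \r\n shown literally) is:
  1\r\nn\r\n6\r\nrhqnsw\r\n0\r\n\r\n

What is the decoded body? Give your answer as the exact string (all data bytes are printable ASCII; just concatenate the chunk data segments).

Answer: nrhqnsw

Derivation:
Chunk 1: stream[0..1]='1' size=0x1=1, data at stream[3..4]='n' -> body[0..1], body so far='n'
Chunk 2: stream[6..7]='6' size=0x6=6, data at stream[9..15]='rhqnsw' -> body[1..7], body so far='nrhqnsw'
Chunk 3: stream[17..18]='0' size=0 (terminator). Final body='nrhqnsw' (7 bytes)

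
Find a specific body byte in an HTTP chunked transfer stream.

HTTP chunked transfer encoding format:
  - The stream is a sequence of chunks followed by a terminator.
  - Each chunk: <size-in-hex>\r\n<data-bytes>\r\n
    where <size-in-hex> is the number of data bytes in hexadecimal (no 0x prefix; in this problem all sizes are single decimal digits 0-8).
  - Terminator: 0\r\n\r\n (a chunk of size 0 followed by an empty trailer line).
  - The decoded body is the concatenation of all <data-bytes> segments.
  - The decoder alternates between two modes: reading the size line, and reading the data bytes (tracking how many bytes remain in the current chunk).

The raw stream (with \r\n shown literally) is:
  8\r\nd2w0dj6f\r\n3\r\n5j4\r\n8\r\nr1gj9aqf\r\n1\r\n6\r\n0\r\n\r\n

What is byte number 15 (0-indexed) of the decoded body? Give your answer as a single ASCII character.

Answer: 9

Derivation:
Chunk 1: stream[0..1]='8' size=0x8=8, data at stream[3..11]='d2w0dj6f' -> body[0..8], body so far='d2w0dj6f'
Chunk 2: stream[13..14]='3' size=0x3=3, data at stream[16..19]='5j4' -> body[8..11], body so far='d2w0dj6f5j4'
Chunk 3: stream[21..22]='8' size=0x8=8, data at stream[24..32]='r1gj9aqf' -> body[11..19], body so far='d2w0dj6f5j4r1gj9aqf'
Chunk 4: stream[34..35]='1' size=0x1=1, data at stream[37..38]='6' -> body[19..20], body so far='d2w0dj6f5j4r1gj9aqf6'
Chunk 5: stream[40..41]='0' size=0 (terminator). Final body='d2w0dj6f5j4r1gj9aqf6' (20 bytes)
Body byte 15 = '9'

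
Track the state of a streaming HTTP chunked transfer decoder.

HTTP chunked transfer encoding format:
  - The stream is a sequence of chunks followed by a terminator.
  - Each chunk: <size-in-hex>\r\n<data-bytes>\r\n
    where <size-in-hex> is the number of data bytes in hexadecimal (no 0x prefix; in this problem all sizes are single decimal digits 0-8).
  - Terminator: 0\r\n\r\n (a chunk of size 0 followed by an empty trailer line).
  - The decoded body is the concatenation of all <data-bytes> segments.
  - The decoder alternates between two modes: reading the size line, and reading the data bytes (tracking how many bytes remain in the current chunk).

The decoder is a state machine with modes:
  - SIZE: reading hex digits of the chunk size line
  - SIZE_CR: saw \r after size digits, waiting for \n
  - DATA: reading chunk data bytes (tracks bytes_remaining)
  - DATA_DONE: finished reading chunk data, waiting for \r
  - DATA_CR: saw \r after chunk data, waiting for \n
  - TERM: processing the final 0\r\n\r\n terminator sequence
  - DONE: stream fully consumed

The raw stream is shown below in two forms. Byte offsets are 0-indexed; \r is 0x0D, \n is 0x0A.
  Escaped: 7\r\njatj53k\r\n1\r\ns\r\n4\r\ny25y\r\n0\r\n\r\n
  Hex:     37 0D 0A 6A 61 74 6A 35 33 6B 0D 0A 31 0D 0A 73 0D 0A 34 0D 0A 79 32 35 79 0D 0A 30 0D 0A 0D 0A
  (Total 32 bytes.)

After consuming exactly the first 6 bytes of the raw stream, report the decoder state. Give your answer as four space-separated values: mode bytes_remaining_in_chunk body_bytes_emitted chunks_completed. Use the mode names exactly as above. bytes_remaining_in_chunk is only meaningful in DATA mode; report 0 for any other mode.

Answer: DATA 4 3 0

Derivation:
Byte 0 = '7': mode=SIZE remaining=0 emitted=0 chunks_done=0
Byte 1 = 0x0D: mode=SIZE_CR remaining=0 emitted=0 chunks_done=0
Byte 2 = 0x0A: mode=DATA remaining=7 emitted=0 chunks_done=0
Byte 3 = 'j': mode=DATA remaining=6 emitted=1 chunks_done=0
Byte 4 = 'a': mode=DATA remaining=5 emitted=2 chunks_done=0
Byte 5 = 't': mode=DATA remaining=4 emitted=3 chunks_done=0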